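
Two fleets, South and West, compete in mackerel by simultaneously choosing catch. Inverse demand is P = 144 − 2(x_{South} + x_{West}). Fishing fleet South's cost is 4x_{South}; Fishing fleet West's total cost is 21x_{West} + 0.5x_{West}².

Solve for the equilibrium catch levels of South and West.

Fishing fleet South's profit: π = x_{South}(144 − 2(x_{South} + x_{West})) − 4x_{South}.
∂π/∂x_{South} = 140 − 4x_{South} − 2x_{West} = 0, so x_{South} = 35 − 0.5x_{West}.
For West: ∂π/∂x_{West} = 123 − 5x_{West} − 2x_{South} = 0 ⇒ x_{West} = 24.6 − 0.4x_{South}.
Plugging x_{West} into South's best response: x_{South} = 35 − 0.5(24.6 − 0.4x_{South}) ⇒ 0.8x_{South} = 22.7, so x_{South} = 28.375.
Then x_{West} = 24.6 − 0.4·28.375 = 13.25.

28.375, 13.25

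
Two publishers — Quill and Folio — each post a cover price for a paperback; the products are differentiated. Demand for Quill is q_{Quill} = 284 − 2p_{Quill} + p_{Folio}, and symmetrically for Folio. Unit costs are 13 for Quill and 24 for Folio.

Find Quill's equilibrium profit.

Quill's profit: π = (p_{Quill} − 13)(284 − 2p_{Quill} + p_{Folio}).
∂π/∂p_{Quill} = 310 − 4p_{Quill} + p_{Folio} = 0 ⇒ p_{Quill} = 77.5 + 0.25p_{Folio}.
Similarly p_{Folio} = 83 + 0.25p_{Quill}.
Plugging p_{Folio} into Quill's best response: p_{Quill} = 77.5 + 0.25(83 + 0.25p_{Quill}) ⇒ 0.9375p_{Quill} = 98.25, so p_{Quill} = 104.8.
Then p_{Folio} = 83 + 0.25·104.8 = 109.2.
q_{Quill} = 284 − 2·104.8 + 109.2 = 183.6.
Profit = (104.8 − 13)·183.6 = 16854.48.

16854.48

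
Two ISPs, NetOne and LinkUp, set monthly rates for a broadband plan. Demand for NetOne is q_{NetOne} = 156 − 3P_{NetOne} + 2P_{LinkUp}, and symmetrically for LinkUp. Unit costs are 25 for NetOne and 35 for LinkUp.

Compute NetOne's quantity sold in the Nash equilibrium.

103.875

NetOne's profit: π = (P_{NetOne} − 25)(156 − 3P_{NetOne} + 2P_{LinkUp}).
∂π/∂P_{NetOne} = 231 − 6P_{NetOne} + 2P_{LinkUp} = 0 ⇒ P_{NetOne} = 38.5 + (1/3)P_{LinkUp}.
Similarly P_{LinkUp} = 43.5 + (1/3)P_{NetOne}.
Plugging P_{LinkUp} into NetOne's best response: P_{NetOne} = 38.5 + (1/3)(43.5 + (1/3)P_{NetOne}) ⇒ (8/9)P_{NetOne} = 53, so P_{NetOne} = 59.625.
Then P_{LinkUp} = 43.5 + (1/3)·59.625 = 63.375.
q_{NetOne} = 156 − 3·59.625 + 2·63.375 = 103.875.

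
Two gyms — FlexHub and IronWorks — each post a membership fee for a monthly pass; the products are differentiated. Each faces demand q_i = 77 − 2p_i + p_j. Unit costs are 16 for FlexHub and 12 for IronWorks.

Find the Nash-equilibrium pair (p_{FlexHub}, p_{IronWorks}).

35.8, 34.2

FlexHub's profit: π = (p_{FlexHub} − 16)(77 − 2p_{FlexHub} + p_{IronWorks}).
∂π/∂p_{FlexHub} = 109 − 4p_{FlexHub} + p_{IronWorks} = 0 ⇒ p_{FlexHub} = 27.25 + 0.25p_{IronWorks}.
Similarly p_{IronWorks} = 25.25 + 0.25p_{FlexHub}.
Solving the two reaction functions simultaneously: (1 − (0.25)(0.25))p_{FlexHub} = 27.25 + 0.25·25.25, so 0.9375p_{FlexHub} = 33.5625 and p_{FlexHub} = 35.8.
Then p_{IronWorks} = 25.25 + 0.25·35.8 = 34.2.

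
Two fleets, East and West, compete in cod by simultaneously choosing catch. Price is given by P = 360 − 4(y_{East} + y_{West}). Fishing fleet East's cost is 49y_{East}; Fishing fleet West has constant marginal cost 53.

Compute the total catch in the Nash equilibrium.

51.5

Fishing fleet East's profit: π = y_{East}(360 − 4(y_{East} + y_{West})) − 49y_{East}.
∂π/∂y_{East} = 311 − 8y_{East} − 4y_{West} = 0, so y_{East} = 38.875 − 0.5y_{West}.
By the same steps for West: y_{West} = 38.375 − 0.5y_{East}.
Solving the two reaction functions simultaneously: (1 − (−0.5)(−0.5))y_{East} = 38.875 − 0.5·38.375, so 0.75y_{East} = 19.6875 and y_{East} = 26.25.
Then y_{West} = 38.375 − 0.5·26.25 = 25.25.
Total catch: 26.25 + 25.25 = 51.5.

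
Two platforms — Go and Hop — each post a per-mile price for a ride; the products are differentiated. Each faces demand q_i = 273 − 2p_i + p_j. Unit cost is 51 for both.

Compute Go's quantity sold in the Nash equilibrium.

148

Go's profit: π = (p_{Go} − 51)(273 − 2p_{Go} + p_{Hop}).
∂π/∂p_{Go} = 375 − 4p_{Go} + p_{Hop} = 0 ⇒ p_{Go} = 93.75 + 0.25p_{Hop}.
By symmetry p_{Hop} = p_{Go}; substituting into the reaction function, 0.75p_{Go} = 93.75 and p_{Go} = 125.
q_{Go} = 273 − 2·125 + 125 = 148.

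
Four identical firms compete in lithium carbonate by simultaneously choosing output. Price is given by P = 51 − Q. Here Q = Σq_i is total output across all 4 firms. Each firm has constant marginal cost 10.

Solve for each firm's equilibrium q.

8.2

A representative firm's profit is π_i = q_i(51 − Q) − 10q_i, with Q = q_i + Σ_{j≠i} q_j.
First-order condition: 41 − 2q_i − Σ_{j≠i} q_j = 0.
In a symmetric equilibrium every firm chooses the same q, so Σ_{j≠i} q_j = 3q. The condition becomes 41 − 5q = 0, giving q = 41/5 = 8.2.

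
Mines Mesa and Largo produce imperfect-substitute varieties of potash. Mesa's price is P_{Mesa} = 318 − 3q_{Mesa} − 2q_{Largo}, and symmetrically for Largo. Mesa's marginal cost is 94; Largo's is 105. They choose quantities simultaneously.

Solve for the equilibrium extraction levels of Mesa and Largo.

28.6875, 25.9375

Mine Mesa's profit: π = q_{Mesa}(318 − 3q_{Mesa} − 2q_{Largo}) − 94q_{Mesa}.
∂π/∂q_{Mesa} = 224 − 6q_{Mesa} − 2q_{Largo} = 0 ⇒ q_{Mesa} = 112/3 − (1/3)q_{Largo}.
Similarly q_{Largo} = 35.5 − (1/3)q_{Mesa}.
Substituting the second reaction function into the first: q_{Mesa} = 112/3 − (1/3)(35.5 − (1/3)q_{Mesa}), which gives (8/9)q_{Mesa} = 25.5 ⇒ q_{Mesa} = 28.6875.
Then q_{Largo} = 35.5 − (1/3)·28.6875 = 25.9375.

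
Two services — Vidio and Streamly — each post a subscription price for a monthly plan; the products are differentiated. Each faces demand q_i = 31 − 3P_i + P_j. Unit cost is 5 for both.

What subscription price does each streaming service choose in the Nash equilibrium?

9.2

Vidio's profit: π = (P_{Vidio} − 5)(31 − 3P_{Vidio} + P_{Streamly}).
∂π/∂P_{Vidio} = 46 − 6P_{Vidio} + P_{Streamly} = 0 ⇒ P_{Vidio} = 23/3 + (1/6)P_{Streamly}.
By symmetry P_{Streamly} = P_{Vidio}; substituting into the reaction function, (5/6)P_{Vidio} = 23/3 and P_{Vidio} = 9.2.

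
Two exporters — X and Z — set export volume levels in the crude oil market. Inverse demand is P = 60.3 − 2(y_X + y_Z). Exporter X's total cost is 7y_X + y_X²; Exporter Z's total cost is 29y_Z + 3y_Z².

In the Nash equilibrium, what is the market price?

Exporter X's profit: π = y_X(60.3 − 2(y_X + y_Z)) − 7y_X − y_X².
∂π/∂y_X = 53.3 − 6y_X − 2y_Z = 0, so y_X = 533/60 − (1/3)y_Z.
For Z: ∂π/∂y_Z = 31.3 − 10y_Z − 2y_X = 0 ⇒ y_Z = 3.13 − 0.2y_X.
Substituting the second reaction function into the first: y_X = 533/60 − (1/3)(3.13 − 0.2y_X), which gives (14/15)y_X = 7.84 ⇒ y_X = 8.4.
Then y_Z = 3.13 − 0.2·8.4 = 1.45.
Equilibrium price: P = 60.3 − 2·9.85 = 40.6.

40.6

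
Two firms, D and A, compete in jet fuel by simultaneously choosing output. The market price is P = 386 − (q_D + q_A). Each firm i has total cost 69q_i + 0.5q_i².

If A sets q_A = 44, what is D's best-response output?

91

Firm D's profit: π = q_D(386 − (q_D + q_A)) − 69q_D − 0.5q_D².
∂π/∂q_D = 317 − 3q_D − q_A = 0, so q_D = 317/3 − (1/3)q_A.
At q_A = 44: q_D = 317/3 − (1/3)·44 = 91.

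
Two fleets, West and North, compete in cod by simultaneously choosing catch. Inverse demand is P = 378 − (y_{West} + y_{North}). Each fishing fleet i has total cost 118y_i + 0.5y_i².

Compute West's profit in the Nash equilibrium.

6337.5

Fishing fleet West's profit: π = y_{West}(378 − (y_{West} + y_{North})) − 118y_{West} − 0.5y_{West}².
∂π/∂y_{West} = 260 − 3y_{West} − y_{North} = 0, so y_{West} = 260/3 − (1/3)y_{North}.
The game is symmetric, so in equilibrium y_{North} = y_{West}: the reaction function gives (4/3)y_{West} = 260/3, hence y_{West} = 65.
Price P = 378 − 130 = 248.
West's profit: (248 − 118)·65 − 0.5(65)² = 6337.5.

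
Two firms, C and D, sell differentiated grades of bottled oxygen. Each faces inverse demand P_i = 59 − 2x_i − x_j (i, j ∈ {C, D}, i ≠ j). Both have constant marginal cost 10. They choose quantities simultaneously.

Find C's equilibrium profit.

Firm C's profit: π = x_C(59 − 2x_C − x_D) − 10x_C.
∂π/∂x_C = 49 − 4x_C − x_D = 0 ⇒ x_C = 12.25 − 0.25x_D.
Setting x_C = x_D in the reaction function: x_C = 12.25 − 0.25x_C, so x_C = 12.25 / 1.25 = 9.8.
P_C = 59 − 2·9.8 − 9.8 = 29.6.
Profit = (29.6 − 10)·9.8 = 192.08.

192.08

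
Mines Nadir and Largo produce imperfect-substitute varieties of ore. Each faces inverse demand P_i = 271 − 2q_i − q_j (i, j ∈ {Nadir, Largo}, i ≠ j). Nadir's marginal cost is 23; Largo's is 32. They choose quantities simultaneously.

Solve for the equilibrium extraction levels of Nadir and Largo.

Mine Nadir's profit: π = q_{Nadir}(271 − 2q_{Nadir} − q_{Largo}) − 23q_{Nadir}.
∂π/∂q_{Nadir} = 248 − 4q_{Nadir} − q_{Largo} = 0 ⇒ q_{Nadir} = 62 − 0.25q_{Largo}.
Similarly q_{Largo} = 59.75 − 0.25q_{Nadir}.
Plugging q_{Largo} into Nadir's best response: q_{Nadir} = 62 − 0.25(59.75 − 0.25q_{Nadir}) ⇒ 0.9375q_{Nadir} = 47.0625, so q_{Nadir} = 50.2.
Then q_{Largo} = 59.75 − 0.25·50.2 = 47.2.

50.2, 47.2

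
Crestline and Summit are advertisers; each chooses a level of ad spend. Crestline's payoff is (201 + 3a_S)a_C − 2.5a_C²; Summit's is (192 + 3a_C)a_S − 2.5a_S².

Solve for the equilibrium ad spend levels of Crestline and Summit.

98.8125, 97.6875

Expanding Crestline's payoff: 201a_C + 3a_Sa_C − 2.5a_C².
∂π/∂a_C = 201 + 3a_S − 5a_C = 0, so a_C = 40.2 + 0.6a_S.
Likewise for Summit: a_S = 38.4 + 0.6a_C.
Plugging a_S into Crestline's best response: a_C = 40.2 + 0.6(38.4 + 0.6a_C) ⇒ 0.64a_C = 63.24, so a_C = 98.8125.
Then a_S = 38.4 + 0.6·98.8125 = 97.6875.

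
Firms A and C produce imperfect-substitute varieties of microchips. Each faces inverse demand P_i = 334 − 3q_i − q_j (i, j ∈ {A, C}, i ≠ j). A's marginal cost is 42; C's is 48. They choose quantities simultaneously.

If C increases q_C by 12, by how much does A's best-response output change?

Firm A's profit: π = q_A(334 − 3q_A − q_C) − 42q_A.
∂π/∂q_A = 292 − 6q_A − q_C = 0 ⇒ q_A = 146/3 − (1/6)q_C.
The reaction-function slope is −1/6, so a 12-unit rise in q_C moves q_A by −1/6 × 12 = −2. A's best response falls — the actions are strategic substitutes.

-2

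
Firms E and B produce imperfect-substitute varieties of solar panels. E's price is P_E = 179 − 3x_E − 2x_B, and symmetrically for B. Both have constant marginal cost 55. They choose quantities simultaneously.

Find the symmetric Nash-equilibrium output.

Firm E's profit: π = x_E(179 − 3x_E − 2x_B) − 55x_E.
∂π/∂x_E = 124 − 6x_E − 2x_B = 0 ⇒ x_E = 62/3 − (1/3)x_B.
By symmetry x_B = x_E; substituting into the reaction function, (4/3)x_E = 62/3 and x_E = 15.5.

15.5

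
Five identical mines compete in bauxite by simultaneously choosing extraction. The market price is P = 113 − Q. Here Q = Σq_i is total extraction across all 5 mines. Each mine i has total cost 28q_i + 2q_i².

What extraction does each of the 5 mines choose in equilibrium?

A representative mine's profit is π_i = q_i(113 − Q) − 28q_i − 2q_i², with Q = q_i + Σ_{j≠i} q_j.
First-order condition: 85 − 6q_i − Σ_{j≠i} q_j = 0.
Imposing symmetry (q_j = q for all j) turns Σ_{j≠i} q_j into 4q, so 85 = 10q and q = 8.5.

8.5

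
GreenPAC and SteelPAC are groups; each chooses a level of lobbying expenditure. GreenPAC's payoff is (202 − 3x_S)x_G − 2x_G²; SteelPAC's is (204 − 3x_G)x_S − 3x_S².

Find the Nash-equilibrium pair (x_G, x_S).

40, 14

Expanding GreenPAC's payoff: 202x_G − 3x_Sx_G − 2x_G².
∂π/∂x_G = 202 − 3x_S − 4x_G = 0, so x_G = 50.5 − 0.75x_S.
Likewise for SteelPAC: x_S = 34 − 0.5x_G.
Solving the two reaction functions simultaneously: (1 − (−0.75)(−0.5))x_G = 50.5 − 0.75·34, so 0.625x_G = 25 and x_G = 40.
Then x_S = 34 − 0.5·40 = 14.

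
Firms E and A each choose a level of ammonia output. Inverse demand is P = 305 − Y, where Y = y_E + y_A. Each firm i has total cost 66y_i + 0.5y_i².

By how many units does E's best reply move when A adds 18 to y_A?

-6

Firm E's profit: π = y_E(305 − (y_E + y_A)) − 66y_E − 0.5y_E².
∂π/∂y_E = 239 − 3y_E − y_A = 0, so y_E = 239/3 − (1/3)y_A.
The reaction-function slope is −1/3, so an 18-unit rise in y_A moves y_E by −1/3 × 18 = −6. E's best response falls — the actions are strategic substitutes.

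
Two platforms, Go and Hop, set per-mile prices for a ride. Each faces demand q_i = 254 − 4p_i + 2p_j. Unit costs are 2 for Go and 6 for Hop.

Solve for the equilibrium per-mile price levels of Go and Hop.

Go's profit: π = (p_{Go} − 2)(254 − 4p_{Go} + 2p_{Hop}).
∂π/∂p_{Go} = 262 − 8p_{Go} + 2p_{Hop} = 0 ⇒ p_{Go} = 32.75 + 0.25p_{Hop}.
Similarly p_{Hop} = 34.75 + 0.25p_{Go}.
Solving the two reaction functions simultaneously: (1 − (0.25)(0.25))p_{Go} = 32.75 + 0.25·34.75, so 0.9375p_{Go} = 41.4375 and p_{Go} = 44.2.
Then p_{Hop} = 34.75 + 0.25·44.2 = 45.8.

44.2, 45.8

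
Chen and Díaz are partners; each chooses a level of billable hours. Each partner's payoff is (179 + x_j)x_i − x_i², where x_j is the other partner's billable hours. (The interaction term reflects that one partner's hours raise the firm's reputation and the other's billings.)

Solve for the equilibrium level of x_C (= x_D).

179

Chen's payoff is (179 + x_D)x_C − x_C².
∂π/∂x_C = 179 + x_D − 2x_C = 0, so x_C = 89.5 + 0.5x_D.
By symmetry x_D = x_C; substituting into the reaction function, 0.5x_C = 89.5 and x_C = 179.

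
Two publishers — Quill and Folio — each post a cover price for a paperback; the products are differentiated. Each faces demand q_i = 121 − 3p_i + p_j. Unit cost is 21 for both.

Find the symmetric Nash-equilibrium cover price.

Quill's profit: π = (p_{Quill} − 21)(121 − 3p_{Quill} + p_{Folio}).
∂π/∂p_{Quill} = 184 − 6p_{Quill} + p_{Folio} = 0 ⇒ p_{Quill} = 92/3 + (1/6)p_{Folio}.
Setting p_{Quill} = p_{Folio} in the reaction function: p_{Quill} = 92/3 + (1/6)p_{Quill}, so p_{Quill} = (92/3) / (5/6) = 36.8.

36.8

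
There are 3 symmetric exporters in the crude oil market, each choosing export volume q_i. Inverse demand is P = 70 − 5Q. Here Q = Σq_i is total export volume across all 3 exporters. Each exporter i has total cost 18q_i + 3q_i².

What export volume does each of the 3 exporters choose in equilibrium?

2

A representative exporter's profit is π_i = q_i(70 − 5Q) − 18q_i − 3q_i², with Q = q_i + Σ_{j≠i} q_j.
First-order condition: 52 − 16q_i − 5Σ_{j≠i} q_j = 0.
Imposing symmetry (q_j = q for all j) turns Σ_{j≠i} q_j into 2q, so 52 = 26q and q = 2.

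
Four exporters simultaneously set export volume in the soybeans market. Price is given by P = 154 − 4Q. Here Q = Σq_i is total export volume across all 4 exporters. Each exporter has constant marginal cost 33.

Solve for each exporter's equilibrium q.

A representative exporter's profit is π_i = q_i(154 − 4Q) − 33q_i, with Q = q_i + Σ_{j≠i} q_j.
First-order condition: 121 − 8q_i − 4Σ_{j≠i} q_j = 0.
In a symmetric equilibrium every exporter chooses the same q, so Σ_{j≠i} q_j = 3q. The condition becomes 121 − 20q = 0, giving q = 121/20 = 6.05.

6.05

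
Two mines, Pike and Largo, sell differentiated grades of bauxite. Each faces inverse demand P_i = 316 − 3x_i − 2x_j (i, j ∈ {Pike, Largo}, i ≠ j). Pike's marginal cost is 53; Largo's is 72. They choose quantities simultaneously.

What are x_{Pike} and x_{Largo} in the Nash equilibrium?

34.0625, 29.3125

Mine Pike's profit: π = x_{Pike}(316 − 3x_{Pike} − 2x_{Largo}) − 53x_{Pike}.
∂π/∂x_{Pike} = 263 − 6x_{Pike} − 2x_{Largo} = 0 ⇒ x_{Pike} = 263/6 − (1/3)x_{Largo}.
Similarly x_{Largo} = 122/3 − (1/3)x_{Pike}.
Plugging x_{Largo} into Pike's best response: x_{Pike} = 263/6 − (1/3)(122/3 − (1/3)x_{Pike}) ⇒ (8/9)x_{Pike} = 545/18, so x_{Pike} = 34.0625.
Then x_{Largo} = 122/3 − (1/3)·34.0625 = 29.3125.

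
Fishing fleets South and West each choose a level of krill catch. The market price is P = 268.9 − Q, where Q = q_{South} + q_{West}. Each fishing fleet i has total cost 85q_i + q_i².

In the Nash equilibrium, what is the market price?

195.34

Fishing fleet South's profit: π = q_{South}(268.9 − (q_{South} + q_{West})) − 85q_{South} − q_{South}².
∂π/∂q_{South} = 183.9 − 4q_{South} − q_{West} = 0, so q_{South} = 45.975 − 0.25q_{West}.
By symmetry q_{West} = q_{South}; substituting into the reaction function, 1.25q_{South} = 45.975 and q_{South} = 36.78.
Equilibrium price: P = 268.9 − 73.56 = 195.34.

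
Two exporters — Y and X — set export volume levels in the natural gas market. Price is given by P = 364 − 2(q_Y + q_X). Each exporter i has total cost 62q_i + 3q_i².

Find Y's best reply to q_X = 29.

Exporter Y's profit: π = q_Y(364 − 2(q_Y + q_X)) − 62q_Y − 3q_Y².
∂π/∂q_Y = 302 − 10q_Y − 2q_X = 0, so q_Y = 30.2 − 0.2q_X.
At q_X = 29: q_Y = 30.2 − 0.2·29 = 24.4.

24.4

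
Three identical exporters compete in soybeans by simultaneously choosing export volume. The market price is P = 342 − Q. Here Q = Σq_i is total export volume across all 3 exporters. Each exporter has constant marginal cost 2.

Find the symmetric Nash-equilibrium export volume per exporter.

A representative exporter's profit is π_i = q_i(342 − Q) − 2q_i, with Q = q_i + Σ_{j≠i} q_j.
First-order condition: 340 − 2q_i − Σ_{j≠i} q_j = 0.
With identical exporters, set every q_j = q: then 340 − 2q − 2q = 0, i.e. q = 340/4 = 85.

85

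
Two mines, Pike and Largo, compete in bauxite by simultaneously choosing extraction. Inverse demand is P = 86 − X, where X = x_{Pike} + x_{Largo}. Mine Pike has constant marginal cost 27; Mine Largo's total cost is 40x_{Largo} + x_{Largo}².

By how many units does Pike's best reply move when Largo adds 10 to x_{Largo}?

Mine Pike's profit: π = x_{Pike}(86 − (x_{Pike} + x_{Largo})) − 27x_{Pike}.
∂π/∂x_{Pike} = 59 − 2x_{Pike} − x_{Largo} = 0, so x_{Pike} = 29.5 − 0.5x_{Largo}.
The reaction-function slope is −0.5, so a 10-unit rise in x_{Largo} moves x_{Pike} by −0.5 × 10 = −5. Pike's best response falls — the actions are strategic substitutes.

-5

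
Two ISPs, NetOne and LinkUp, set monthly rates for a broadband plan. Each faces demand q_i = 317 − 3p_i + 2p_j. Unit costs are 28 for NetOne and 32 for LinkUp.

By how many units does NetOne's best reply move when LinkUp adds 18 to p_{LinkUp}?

NetOne's profit: π = (p_{NetOne} − 28)(317 − 3p_{NetOne} + 2p_{LinkUp}).
∂π/∂p_{NetOne} = 401 − 6p_{NetOne} + 2p_{LinkUp} = 0 ⇒ p_{NetOne} = 401/6 + (1/3)p_{LinkUp}.
The reaction-function slope is 1/3, so an 18-unit rise in p_{LinkUp} moves p_{NetOne} by 1/3 × 18 = 6. NetOne's best response rises — the actions are strategic complements.

6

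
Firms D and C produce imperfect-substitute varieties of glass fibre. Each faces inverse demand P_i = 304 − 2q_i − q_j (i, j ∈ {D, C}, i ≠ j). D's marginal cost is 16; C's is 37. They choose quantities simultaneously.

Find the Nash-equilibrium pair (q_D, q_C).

59, 52

Firm D's profit: π = q_D(304 − 2q_D − q_C) − 16q_D.
∂π/∂q_D = 288 − 4q_D − q_C = 0 ⇒ q_D = 72 − 0.25q_C.
Similarly q_C = 66.75 − 0.25q_D.
Substituting the second reaction function into the first: q_D = 72 − 0.25(66.75 − 0.25q_D), which gives 0.9375q_D = 55.3125 ⇒ q_D = 59.
Then q_C = 66.75 − 0.25·59 = 52.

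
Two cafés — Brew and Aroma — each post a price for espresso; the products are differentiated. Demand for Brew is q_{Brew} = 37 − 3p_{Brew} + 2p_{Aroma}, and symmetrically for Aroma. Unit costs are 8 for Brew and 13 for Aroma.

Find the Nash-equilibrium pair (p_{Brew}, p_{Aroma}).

16.1875, 18.0625

Brew's profit: π = (p_{Brew} − 8)(37 − 3p_{Brew} + 2p_{Aroma}).
∂π/∂p_{Brew} = 61 − 6p_{Brew} + 2p_{Aroma} = 0 ⇒ p_{Brew} = 61/6 + (1/3)p_{Aroma}.
Similarly p_{Aroma} = 38/3 + (1/3)p_{Brew}.
Substituting the second reaction function into the first: p_{Brew} = 61/6 + (1/3)(38/3 + (1/3)p_{Brew}), which gives (8/9)p_{Brew} = 259/18 ⇒ p_{Brew} = 16.1875.
Then p_{Aroma} = 38/3 + (1/3)·16.1875 = 18.0625.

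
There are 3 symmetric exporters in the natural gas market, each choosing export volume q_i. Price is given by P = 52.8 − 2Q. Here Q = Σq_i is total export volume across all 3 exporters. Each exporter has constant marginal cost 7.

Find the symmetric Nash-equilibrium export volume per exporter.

A representative exporter's profit is π_i = q_i(52.8 − 2Q) − 7q_i, with Q = q_i + Σ_{j≠i} q_j.
First-order condition: 45.8 − 4q_i − 2Σ_{j≠i} q_j = 0.
Imposing symmetry (q_j = q for all j) turns Σ_{j≠i} q_j into 2q, so 45.8 = 8q and q = 5.725.

5.725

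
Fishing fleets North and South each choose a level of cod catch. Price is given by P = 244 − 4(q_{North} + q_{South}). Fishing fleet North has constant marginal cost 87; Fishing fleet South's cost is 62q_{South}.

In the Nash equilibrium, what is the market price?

131

Fishing fleet North's profit: π = q_{North}(244 − 4(q_{North} + q_{South})) − 87q_{North}.
∂π/∂q_{North} = 157 − 8q_{North} − 4q_{South} = 0, so q_{North} = 19.625 − 0.5q_{South}.
By the same steps for South: q_{South} = 22.75 − 0.5q_{North}.
Plugging q_{South} into North's best response: q_{North} = 19.625 − 0.5(22.75 − 0.5q_{North}) ⇒ 0.75q_{North} = 8.25, so q_{North} = 11.
Then q_{South} = 22.75 − 0.5·11 = 17.25.
Equilibrium price: P = 244 − 4·28.25 = 131.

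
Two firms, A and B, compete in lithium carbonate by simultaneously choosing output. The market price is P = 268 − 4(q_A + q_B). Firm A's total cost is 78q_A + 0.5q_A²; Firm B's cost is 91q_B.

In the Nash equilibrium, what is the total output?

29.375

Firm A's profit: π = q_A(268 − 4(q_A + q_B)) − 78q_A − 0.5q_A².
∂π/∂q_A = 190 − 9q_A − 4q_B = 0, so q_A = 190/9 − (4/9)q_B.
For B: ∂π/∂q_B = 177 − 8q_B − 4q_A = 0 ⇒ q_B = 22.125 − 0.5q_A.
Plugging q_B into A's best response: q_A = 190/9 − (4/9)(22.125 − 0.5q_A) ⇒ (7/9)q_A = 203/18, so q_A = 14.5.
Then q_B = 22.125 − 0.5·14.5 = 14.875.
Total output: 14.5 + 14.875 = 29.375.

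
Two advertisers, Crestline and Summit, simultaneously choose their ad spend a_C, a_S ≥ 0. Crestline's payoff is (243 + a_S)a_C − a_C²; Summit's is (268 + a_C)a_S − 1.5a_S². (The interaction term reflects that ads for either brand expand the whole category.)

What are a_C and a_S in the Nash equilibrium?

199.4, 155.8

Expanding Crestline's payoff: 243a_C + a_Sa_C − a_C².
∂π/∂a_C = 243 + a_S − 2a_C = 0, so a_C = 121.5 + 0.5a_S.
Likewise for Summit: a_S = 268/3 + (1/3)a_C.
Plugging a_S into Crestline's best response: a_C = 121.5 + 0.5(268/3 + (1/3)a_C) ⇒ (5/6)a_C = 997/6, so a_C = 199.4.
Then a_S = 268/3 + (1/3)·199.4 = 155.8.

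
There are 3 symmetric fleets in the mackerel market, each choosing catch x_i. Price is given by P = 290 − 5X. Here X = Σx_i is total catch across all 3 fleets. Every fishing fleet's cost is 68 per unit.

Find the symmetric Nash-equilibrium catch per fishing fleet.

11.1

A representative fishing fleet's profit is π_i = x_i(290 − 5X) − 68x_i, with X = x_i + Σ_{j≠i} x_j.
First-order condition: 222 − 10x_i − 5Σ_{j≠i} x_j = 0.
With identical fishing fleets, set every x_j = x: then 222 − 10x − 10x = 0, i.e. x = 222/20 = 11.1.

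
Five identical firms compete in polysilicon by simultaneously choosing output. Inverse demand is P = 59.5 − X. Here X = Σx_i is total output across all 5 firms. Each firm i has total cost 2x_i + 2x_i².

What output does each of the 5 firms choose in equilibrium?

5.75

A representative firm's profit is π_i = x_i(59.5 − X) − 2x_i − 2x_i², with X = x_i + Σ_{j≠i} x_j.
First-order condition: 57.5 − 6x_i − Σ_{j≠i} x_j = 0.
In a symmetric equilibrium every firm chooses the same x, so Σ_{j≠i} x_j = 4x. The condition becomes 57.5 − 10x = 0, giving x = 57.5/10 = 5.75.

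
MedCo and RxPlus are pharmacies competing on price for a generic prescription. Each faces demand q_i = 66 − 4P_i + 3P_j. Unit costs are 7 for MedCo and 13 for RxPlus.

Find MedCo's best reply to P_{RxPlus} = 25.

MedCo's profit: π = (P_{MedCo} − 7)(66 − 4P_{MedCo} + 3P_{RxPlus}).
∂π/∂P_{MedCo} = 94 − 8P_{MedCo} + 3P_{RxPlus} = 0 ⇒ P_{MedCo} = 11.75 + 0.375P_{RxPlus}.
At P_{RxPlus} = 25: P_{MedCo} = 11.75 + 0.375·25 = 21.125.

21.125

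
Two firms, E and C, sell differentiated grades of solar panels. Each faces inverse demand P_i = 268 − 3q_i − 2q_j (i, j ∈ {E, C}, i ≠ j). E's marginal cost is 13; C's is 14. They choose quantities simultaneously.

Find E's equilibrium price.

108.8125

Firm E's profit: π = q_E(268 − 3q_E − 2q_C) − 13q_E.
∂π/∂q_E = 255 − 6q_E − 2q_C = 0 ⇒ q_E = 42.5 − (1/3)q_C.
Similarly q_C = 127/3 − (1/3)q_E.
Substituting the second reaction function into the first: q_E = 42.5 − (1/3)(127/3 − (1/3)q_E), which gives (8/9)q_E = 511/18 ⇒ q_E = 31.9375.
Then q_C = 127/3 − (1/3)·31.9375 = 31.6875.
P_E = 268 − 3·31.9375 − 2·31.6875 = 108.8125.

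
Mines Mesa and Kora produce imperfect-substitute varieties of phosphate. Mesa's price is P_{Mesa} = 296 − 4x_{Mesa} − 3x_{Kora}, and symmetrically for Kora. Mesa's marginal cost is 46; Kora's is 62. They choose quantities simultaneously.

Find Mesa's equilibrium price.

140.4

Mine Mesa's profit: π = x_{Mesa}(296 − 4x_{Mesa} − 3x_{Kora}) − 46x_{Mesa}.
∂π/∂x_{Mesa} = 250 − 8x_{Mesa} − 3x_{Kora} = 0 ⇒ x_{Mesa} = 31.25 − 0.375x_{Kora}.
Similarly x_{Kora} = 29.25 − 0.375x_{Mesa}.
Solving the two reaction functions simultaneously: (1 − (−0.375)(−0.375))x_{Mesa} = 31.25 − 0.375·29.25, so (55/64)x_{Mesa} = 649/32 and x_{Mesa} = 23.6.
Then x_{Kora} = 29.25 − 0.375·23.6 = 20.4.
P_{Mesa} = 296 − 4·23.6 − 3·20.4 = 140.4.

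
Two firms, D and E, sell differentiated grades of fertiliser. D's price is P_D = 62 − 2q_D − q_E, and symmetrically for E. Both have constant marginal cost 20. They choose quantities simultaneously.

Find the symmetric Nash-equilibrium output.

8.4

Firm D's profit: π = q_D(62 − 2q_D − q_E) − 20q_D.
∂π/∂q_D = 42 − 4q_D − q_E = 0 ⇒ q_D = 10.5 − 0.25q_E.
Setting q_D = q_E in the reaction function: q_D = 10.5 − 0.25q_D, so q_D = 10.5 / 1.25 = 8.4.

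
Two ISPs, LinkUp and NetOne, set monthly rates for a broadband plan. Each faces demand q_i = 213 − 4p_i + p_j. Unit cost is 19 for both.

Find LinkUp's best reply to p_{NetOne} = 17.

LinkUp's profit: π = (p_{LinkUp} − 19)(213 − 4p_{LinkUp} + p_{NetOne}).
∂π/∂p_{LinkUp} = 289 − 8p_{LinkUp} + p_{NetOne} = 0 ⇒ p_{LinkUp} = 36.125 + 0.125p_{NetOne}.
At p_{NetOne} = 17: p_{LinkUp} = 36.125 + 0.125·17 = 38.25.

38.25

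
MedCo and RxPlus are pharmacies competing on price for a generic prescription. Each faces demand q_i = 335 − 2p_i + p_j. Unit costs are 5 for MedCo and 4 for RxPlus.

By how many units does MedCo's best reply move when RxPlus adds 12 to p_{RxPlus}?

MedCo's profit: π = (p_{MedCo} − 5)(335 − 2p_{MedCo} + p_{RxPlus}).
∂π/∂p_{MedCo} = 345 − 4p_{MedCo} + p_{RxPlus} = 0 ⇒ p_{MedCo} = 86.25 + 0.25p_{RxPlus}.
The reaction-function slope is 0.25, so a 12-unit rise in p_{RxPlus} moves p_{MedCo} by 0.25 × 12 = 3. MedCo's best response rises — the actions are strategic complements.

3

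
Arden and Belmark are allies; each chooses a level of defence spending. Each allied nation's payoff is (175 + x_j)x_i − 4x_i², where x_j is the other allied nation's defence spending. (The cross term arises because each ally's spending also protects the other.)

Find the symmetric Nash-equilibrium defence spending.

25

Arden's payoff is (175 + x_B)x_A − 4x_A².
∂π/∂x_A = 175 + x_B − 8x_A = 0, so x_A = 21.875 + 0.125x_B.
Setting x_A = x_B in the reaction function: x_A = 21.875 + 0.125x_A, so x_A = 21.875 / 0.875 = 25.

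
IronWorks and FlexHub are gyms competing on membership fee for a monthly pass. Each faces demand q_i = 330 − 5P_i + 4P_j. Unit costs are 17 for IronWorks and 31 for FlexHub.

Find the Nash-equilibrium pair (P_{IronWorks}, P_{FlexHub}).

72.5, 77.5

IronWorks's profit: π = (P_{IronWorks} − 17)(330 − 5P_{IronWorks} + 4P_{FlexHub}).
∂π/∂P_{IronWorks} = 415 − 10P_{IronWorks} + 4P_{FlexHub} = 0 ⇒ P_{IronWorks} = 41.5 + 0.4P_{FlexHub}.
Similarly P_{FlexHub} = 48.5 + 0.4P_{IronWorks}.
Plugging P_{FlexHub} into IronWorks's best response: P_{IronWorks} = 41.5 + 0.4(48.5 + 0.4P_{IronWorks}) ⇒ 0.84P_{IronWorks} = 60.9, so P_{IronWorks} = 72.5.
Then P_{FlexHub} = 48.5 + 0.4·72.5 = 77.5.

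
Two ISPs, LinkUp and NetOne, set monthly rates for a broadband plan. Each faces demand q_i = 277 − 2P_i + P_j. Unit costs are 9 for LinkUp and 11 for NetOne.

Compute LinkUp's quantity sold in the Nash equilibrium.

LinkUp's profit: π = (P_{LinkUp} − 9)(277 − 2P_{LinkUp} + P_{NetOne}).
∂π/∂P_{LinkUp} = 295 − 4P_{LinkUp} + P_{NetOne} = 0 ⇒ P_{LinkUp} = 73.75 + 0.25P_{NetOne}.
Similarly P_{NetOne} = 74.75 + 0.25P_{LinkUp}.
Solving the two reaction functions simultaneously: (1 − (0.25)(0.25))P_{LinkUp} = 73.75 + 0.25·74.75, so 0.9375P_{LinkUp} = 92.4375 and P_{LinkUp} = 98.6.
Then P_{NetOne} = 74.75 + 0.25·98.6 = 99.4.
q_{LinkUp} = 277 − 2·98.6 + 99.4 = 179.2.

179.2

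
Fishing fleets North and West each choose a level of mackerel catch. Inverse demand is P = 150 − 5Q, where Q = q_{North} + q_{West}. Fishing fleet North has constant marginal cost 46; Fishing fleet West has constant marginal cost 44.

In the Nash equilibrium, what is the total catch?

14

Fishing fleet North's profit: π = q_{North}(150 − 5(q_{North} + q_{West})) − 46q_{North}.
∂π/∂q_{North} = 104 − 10q_{North} − 5q_{West} = 0, so q_{North} = 10.4 − 0.5q_{West}.
By the same steps for West: q_{West} = 10.6 − 0.5q_{North}.
Solving the two reaction functions simultaneously: (1 − (−0.5)(−0.5))q_{North} = 10.4 − 0.5·10.6, so 0.75q_{North} = 5.1 and q_{North} = 6.8.
Then q_{West} = 10.6 − 0.5·6.8 = 7.2.
Total catch: 6.8 + 7.2 = 14.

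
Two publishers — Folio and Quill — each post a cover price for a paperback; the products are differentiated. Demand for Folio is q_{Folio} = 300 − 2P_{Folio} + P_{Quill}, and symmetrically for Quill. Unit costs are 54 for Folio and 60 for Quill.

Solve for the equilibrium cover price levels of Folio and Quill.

136.8, 139.2

Folio's profit: π = (P_{Folio} − 54)(300 − 2P_{Folio} + P_{Quill}).
∂π/∂P_{Folio} = 408 − 4P_{Folio} + P_{Quill} = 0 ⇒ P_{Folio} = 102 + 0.25P_{Quill}.
Similarly P_{Quill} = 105 + 0.25P_{Folio}.
Substituting the second reaction function into the first: P_{Folio} = 102 + 0.25(105 + 0.25P_{Folio}), which gives 0.9375P_{Folio} = 128.25 ⇒ P_{Folio} = 136.8.
Then P_{Quill} = 105 + 0.25·136.8 = 139.2.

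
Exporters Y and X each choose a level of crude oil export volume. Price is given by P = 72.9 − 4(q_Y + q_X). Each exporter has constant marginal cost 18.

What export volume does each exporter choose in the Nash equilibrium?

4.575

Exporter Y's profit: π = q_Y(72.9 − 4(q_Y + q_X)) − 18q_Y.
∂π/∂q_Y = 54.9 − 8q_Y − 4q_X = 0, so q_Y = 6.8625 − 0.5q_X.
The game is symmetric, so in equilibrium q_X = q_Y: the reaction function gives 1.5q_Y = 6.8625, hence q_Y = 4.575.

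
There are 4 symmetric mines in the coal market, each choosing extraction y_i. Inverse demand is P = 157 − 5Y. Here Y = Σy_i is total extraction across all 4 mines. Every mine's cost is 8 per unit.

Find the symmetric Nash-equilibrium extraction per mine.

A representative mine's profit is π_i = y_i(157 − 5Y) − 8y_i, with Y = y_i + Σ_{j≠i} y_j.
First-order condition: 149 − 10y_i − 5Σ_{j≠i} y_j = 0.
Imposing symmetry (y_j = y for all j) turns Σ_{j≠i} y_j into 3y, so 149 = 25y and y = 5.96.

5.96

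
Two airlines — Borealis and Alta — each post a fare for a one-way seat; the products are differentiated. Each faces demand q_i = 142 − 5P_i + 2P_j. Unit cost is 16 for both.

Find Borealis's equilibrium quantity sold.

58.75

Borealis's profit: π = (P_{Borealis} − 16)(142 − 5P_{Borealis} + 2P_{Alta}).
∂π/∂P_{Borealis} = 222 − 10P_{Borealis} + 2P_{Alta} = 0 ⇒ P_{Borealis} = 22.2 + 0.2P_{Alta}.
By symmetry P_{Alta} = P_{Borealis}; substituting into the reaction function, 0.8P_{Borealis} = 22.2 and P_{Borealis} = 27.75.
q_{Borealis} = 142 − 5·27.75 + 2·27.75 = 58.75.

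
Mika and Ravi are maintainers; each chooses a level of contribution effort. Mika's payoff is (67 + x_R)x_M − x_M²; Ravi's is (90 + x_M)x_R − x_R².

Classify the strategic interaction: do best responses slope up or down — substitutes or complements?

Expanding Mika's payoff: 67x_M + x_Rx_M − x_M².
∂π/∂x_M = 67 + x_R − 2x_M = 0, so x_M = 33.5 + 0.5x_R.
The best-response slope dx_M/dx_R = 0.5 > 0: the reaction function is upward-sloping, so the choices are strategic complements.

strategic complements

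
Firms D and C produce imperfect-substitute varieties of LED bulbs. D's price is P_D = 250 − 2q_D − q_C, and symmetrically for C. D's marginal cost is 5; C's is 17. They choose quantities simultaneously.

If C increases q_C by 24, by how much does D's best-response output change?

-6

Firm D's profit: π = q_D(250 − 2q_D − q_C) − 5q_D.
∂π/∂q_D = 245 − 4q_D − q_C = 0 ⇒ q_D = 61.25 − 0.25q_C.
The reaction-function slope is −0.25, so a 24-unit rise in q_C moves q_D by −0.25 × 24 = −6. D's best response falls — the actions are strategic substitutes.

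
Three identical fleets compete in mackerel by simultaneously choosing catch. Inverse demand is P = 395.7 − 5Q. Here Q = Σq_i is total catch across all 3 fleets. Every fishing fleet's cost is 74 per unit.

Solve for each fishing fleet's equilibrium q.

16.085

A representative fishing fleet's profit is π_i = q_i(395.7 − 5Q) − 74q_i, with Q = q_i + Σ_{j≠i} q_j.
First-order condition: 321.7 − 10q_i − 5Σ_{j≠i} q_j = 0.
In a symmetric equilibrium every fishing fleet chooses the same q, so Σ_{j≠i} q_j = 2q. The condition becomes 321.7 − 20q = 0, giving q = 321.7/20 = 16.085.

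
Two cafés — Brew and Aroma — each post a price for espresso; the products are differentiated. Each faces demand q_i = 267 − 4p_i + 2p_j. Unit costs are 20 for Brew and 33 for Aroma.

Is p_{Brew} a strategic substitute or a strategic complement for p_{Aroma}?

strategic complements

Brew's profit: π = (p_{Brew} − 20)(267 − 4p_{Brew} + 2p_{Aroma}).
∂π/∂p_{Brew} = 347 − 8p_{Brew} + 2p_{Aroma} = 0 ⇒ p_{Brew} = 43.375 + 0.25p_{Aroma}.
The best-response slope dp_{Brew}/dp_{Aroma} = 0.25 > 0: the reaction function is upward-sloping, so the choices are strategic complements.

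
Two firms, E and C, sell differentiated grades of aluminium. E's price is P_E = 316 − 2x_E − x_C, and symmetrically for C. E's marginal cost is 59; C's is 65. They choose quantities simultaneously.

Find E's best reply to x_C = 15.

Firm E's profit: π = x_E(316 − 2x_E − x_C) − 59x_E.
∂π/∂x_E = 257 − 4x_E − x_C = 0 ⇒ x_E = 64.25 − 0.25x_C.
At x_C = 15: x_E = 64.25 − 0.25·15 = 60.5.

60.5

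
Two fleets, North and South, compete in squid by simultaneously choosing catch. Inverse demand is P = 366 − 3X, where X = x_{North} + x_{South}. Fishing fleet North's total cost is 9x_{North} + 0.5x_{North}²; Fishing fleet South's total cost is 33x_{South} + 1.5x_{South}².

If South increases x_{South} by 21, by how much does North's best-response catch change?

-9

Fishing fleet North's profit: π = x_{North}(366 − 3(x_{North} + x_{South})) − 9x_{North} − 0.5x_{North}².
∂π/∂x_{North} = 357 − 7x_{North} − 3x_{South} = 0, so x_{North} = 51 − (3/7)x_{South}.
The reaction-function slope is −3/7, so a 21-unit rise in x_{South} moves x_{North} by −3/7 × 21 = −9. North's best response falls — the actions are strategic substitutes.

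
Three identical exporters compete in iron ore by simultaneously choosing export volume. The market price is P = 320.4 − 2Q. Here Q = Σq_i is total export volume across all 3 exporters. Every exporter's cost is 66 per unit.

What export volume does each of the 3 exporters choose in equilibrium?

31.8

A representative exporter's profit is π_i = q_i(320.4 − 2Q) − 66q_i, with Q = q_i + Σ_{j≠i} q_j.
First-order condition: 254.4 − 4q_i − 2Σ_{j≠i} q_j = 0.
In a symmetric equilibrium every exporter chooses the same q, so Σ_{j≠i} q_j = 2q. The condition becomes 254.4 − 8q = 0, giving q = 254.4/8 = 31.8.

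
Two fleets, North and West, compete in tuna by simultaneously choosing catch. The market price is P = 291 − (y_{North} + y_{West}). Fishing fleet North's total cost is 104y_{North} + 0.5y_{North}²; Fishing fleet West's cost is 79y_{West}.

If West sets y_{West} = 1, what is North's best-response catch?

Fishing fleet North's profit: π = y_{North}(291 − (y_{North} + y_{West})) − 104y_{North} − 0.5y_{North}².
∂π/∂y_{North} = 187 − 3y_{North} − y_{West} = 0, so y_{North} = 187/3 − (1/3)y_{West}.
At y_{West} = 1: y_{North} = 187/3 − (1/3)·1 = 62.

62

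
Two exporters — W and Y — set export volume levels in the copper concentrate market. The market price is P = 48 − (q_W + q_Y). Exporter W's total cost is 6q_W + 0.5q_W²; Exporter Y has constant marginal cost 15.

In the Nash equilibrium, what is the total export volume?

21.6

Exporter W's profit: π = q_W(48 − (q_W + q_Y)) − 6q_W − 0.5q_W².
∂π/∂q_W = 42 − 3q_W − q_Y = 0, so q_W = 14 − (1/3)q_Y.
For Y: ∂π/∂q_Y = 33 − 2q_Y − q_W = 0 ⇒ q_Y = 16.5 − 0.5q_W.
Solving the two reaction functions simultaneously: (1 − (−1/3)(−0.5))q_W = 14 − (1/3)·16.5, so (5/6)q_W = 8.5 and q_W = 10.2.
Then q_Y = 16.5 − 0.5·10.2 = 11.4.
Total export volume: 10.2 + 11.4 = 21.6.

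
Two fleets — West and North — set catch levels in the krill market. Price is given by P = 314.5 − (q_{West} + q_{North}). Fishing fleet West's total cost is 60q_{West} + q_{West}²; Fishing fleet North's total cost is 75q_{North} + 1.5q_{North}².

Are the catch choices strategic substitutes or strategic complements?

Fishing fleet West's profit: π = q_{West}(314.5 − (q_{West} + q_{North})) − 60q_{West} − q_{West}².
∂π/∂q_{West} = 254.5 − 4q_{West} − q_{North} = 0, so q_{West} = 63.625 − 0.25q_{North}.
The best-response slope dq_{West}/dq_{North} = −0.25 < 0: the reaction function is downward-sloping, so the choices are strategic substitutes.

strategic substitutes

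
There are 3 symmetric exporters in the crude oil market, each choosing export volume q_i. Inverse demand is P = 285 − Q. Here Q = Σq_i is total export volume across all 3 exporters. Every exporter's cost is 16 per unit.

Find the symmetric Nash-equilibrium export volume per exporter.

67.25

A representative exporter's profit is π_i = q_i(285 − Q) − 16q_i, with Q = q_i + Σ_{j≠i} q_j.
First-order condition: 269 − 2q_i − Σ_{j≠i} q_j = 0.
Imposing symmetry (q_j = q for all j) turns Σ_{j≠i} q_j into 2q, so 269 = 4q and q = 67.25.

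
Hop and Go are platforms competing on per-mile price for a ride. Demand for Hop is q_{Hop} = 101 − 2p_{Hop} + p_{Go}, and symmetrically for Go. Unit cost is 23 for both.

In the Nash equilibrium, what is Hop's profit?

1352

Hop's profit: π = (p_{Hop} − 23)(101 − 2p_{Hop} + p_{Go}).
∂π/∂p_{Hop} = 147 − 4p_{Hop} + p_{Go} = 0 ⇒ p_{Hop} = 36.75 + 0.25p_{Go}.
The game is symmetric, so in equilibrium p_{Go} = p_{Hop}: the reaction function gives 0.75p_{Hop} = 36.75, hence p_{Hop} = 49.
q_{Hop} = 101 − 2·49 + 49 = 52.
Profit = (49 − 23)·52 = 1352.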